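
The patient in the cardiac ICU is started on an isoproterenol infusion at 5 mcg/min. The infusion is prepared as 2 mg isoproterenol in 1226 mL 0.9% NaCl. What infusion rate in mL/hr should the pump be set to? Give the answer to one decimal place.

5 mcg/min × 60 min/hr = 300 mcg/hr
Concentration = 2 mg ÷ 1226 mL = 0.001631321 mg/mL = 1.631321 mcg/mL
Rate = 300 mcg/hr ÷ 1.631321 mcg/mL = 183.9 mL/hr

183.9 mL/hr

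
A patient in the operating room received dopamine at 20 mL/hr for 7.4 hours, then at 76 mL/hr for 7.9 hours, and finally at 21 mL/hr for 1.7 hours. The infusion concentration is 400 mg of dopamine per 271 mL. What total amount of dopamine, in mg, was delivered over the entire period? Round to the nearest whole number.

1157 mg

Concentration = 400 mg ÷ 271 mL = 1.476015 mg/mL
Stage 1: 20 mL/hr × 7.4 hr = 148 mL → 148 mL × 1.476015 mg/mL = 218.4502 mg
Stage 2: 76 mL/hr × 7.9 hr = 600.4 mL → 600.4 mL × 1.476015 mg/mL = 886.1993 mg
Stage 3: 21 mL/hr × 1.7 hr = 35.7 mL → 35.7 mL × 1.476015 mg/mL = 52.69373 mg
Total = 218.4502 + 886.1993 + 52.69373 = 1157.343 mg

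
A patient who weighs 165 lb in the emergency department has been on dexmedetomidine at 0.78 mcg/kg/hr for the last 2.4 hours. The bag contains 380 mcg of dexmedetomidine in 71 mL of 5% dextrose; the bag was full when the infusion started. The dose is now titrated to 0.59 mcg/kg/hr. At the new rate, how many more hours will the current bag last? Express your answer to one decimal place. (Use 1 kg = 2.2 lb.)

5.4 hours

Initial rate:
Weight = 165 lb ÷ 2.2 lb/kg = 75 kg
Dose = 0.78 mcg/kg/hr × 75 kg = 58.5 mcg/hr
Concentration = 380 mcg ÷ 71 mL = 5.352113 mcg/mL
Rate = 58.5 mcg/hr ÷ 5.352113 mcg/mL = 10.93026 mL/hr
Volume infused so far = 10.93026 mL/hr × 2.4 hr = 26.23263 mL
Volume remaining = 71 − 26.23263 = 44.76737 mL
New rate:
Dose = 0.59 mcg/kg/hr × 75 kg = 44.25 mcg/hr
Rate = 44.25 mcg/hr ÷ 5.352113 mcg/mL = 8.267763 mL/hr
Time remaining = 44.76737 mL ÷ 8.267763 mL/hr = 5.414689 hr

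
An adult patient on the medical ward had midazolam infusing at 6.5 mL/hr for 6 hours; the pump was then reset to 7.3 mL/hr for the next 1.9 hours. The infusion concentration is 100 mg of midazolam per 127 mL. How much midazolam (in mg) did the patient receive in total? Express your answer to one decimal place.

41.6 mg

Concentration = 100 mg ÷ 127 mL = 0.7874016 mg/mL
Stage 1: 6.5 mL/hr × 6 hr = 39 mL → 39 mL × 0.7874016 mg/mL = 30.70866 mg
Stage 2: 7.3 mL/hr × 1.9 hr = 13.87 mL → 13.87 mL × 0.7874016 mg/mL = 10.92126 mg
Total = 30.70866 + 10.92126 = 41.62992 mg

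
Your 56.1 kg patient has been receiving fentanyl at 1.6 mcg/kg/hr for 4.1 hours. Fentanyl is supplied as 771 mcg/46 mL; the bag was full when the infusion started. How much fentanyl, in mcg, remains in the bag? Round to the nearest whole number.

403 mcg

Dose = 1.6 mcg/kg/hr × 56.1 kg = 89.76 mcg/hr
Concentration = 771 mcg ÷ 46 mL = 16.76087 mcg/mL
Rate = 89.76 mcg/hr ÷ 16.76087 mcg/mL = 5.355331 mL/hr
Volume infused = 5.355331 mL/hr × 4.1 hr = 21.95686 mL
Volume remaining = 46 − 21.95686 = 24.04314 mL
Drug remaining = 24.04314 mL × 16.76087 mcg/mL = 402.984 mcg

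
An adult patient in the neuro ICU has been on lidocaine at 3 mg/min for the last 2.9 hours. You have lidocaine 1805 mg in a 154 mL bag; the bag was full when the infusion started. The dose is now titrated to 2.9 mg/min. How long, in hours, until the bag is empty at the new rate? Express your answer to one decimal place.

Initial rate:
3 mg/min × 60 min/hr = 180 mg/hr
Concentration = 1805 mg ÷ 154 mL = 11.72078 mg/mL
Rate = 180 mg/hr ÷ 11.72078 mg/mL = 15.35734 mL/hr
Volume infused so far = 15.35734 mL/hr × 2.9 hr = 44.53629 mL
Volume remaining = 154 − 44.53629 = 109.4637 mL
New rate:
2.9 mg/min × 60 min/hr = 174 mg/hr
Rate = 174 mg/hr ÷ 11.72078 mg/mL = 14.84543 mL/hr
Time remaining = 109.4637 mL ÷ 14.84543 mL/hr = 7.373563 hr

7.4 hours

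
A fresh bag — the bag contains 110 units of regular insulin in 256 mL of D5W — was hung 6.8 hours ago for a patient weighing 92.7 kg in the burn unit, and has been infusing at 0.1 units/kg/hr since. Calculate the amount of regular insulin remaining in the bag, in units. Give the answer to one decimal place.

47.0 units

Dose = 0.1 units/kg/hr × 92.7 kg = 9.27 units/hr
Concentration = 110 units ÷ 256 mL = 0.4296875 units/mL
Rate = 9.27 units/hr ÷ 0.4296875 units/mL = 21.57382 mL/hr
Volume infused = 21.57382 mL/hr × 6.8 hr = 146.702 mL
Volume remaining = 256 − 146.702 = 109.298 mL
Drug remaining = 109.298 mL × 0.4296875 units/mL = 46.964 units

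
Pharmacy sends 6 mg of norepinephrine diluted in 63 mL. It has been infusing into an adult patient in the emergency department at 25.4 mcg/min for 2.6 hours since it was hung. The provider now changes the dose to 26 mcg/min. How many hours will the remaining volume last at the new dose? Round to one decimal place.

1.3 hours

Initial rate:
25.4 mcg/min × 60 min/hr = 1524 mcg/hr
Concentration = 6 mg ÷ 63 mL = 0.0952381 mg/mL = 95.2381 mcg/mL
Rate = 1524 mcg/hr ÷ 95.2381 mcg/mL = 16.002 mL/hr
Volume infused so far = 16.002 mL/hr × 2.6 hr = 41.6052 mL
Volume remaining = 63 − 41.6052 = 21.3948 mL
New rate:
26 mcg/min × 60 min/hr = 1560 mcg/hr
Rate = 1560 mcg/hr ÷ 95.2381 mcg/mL = 16.38 mL/hr
Time remaining = 21.3948 mL ÷ 16.38 mL/hr = 1.306154 hr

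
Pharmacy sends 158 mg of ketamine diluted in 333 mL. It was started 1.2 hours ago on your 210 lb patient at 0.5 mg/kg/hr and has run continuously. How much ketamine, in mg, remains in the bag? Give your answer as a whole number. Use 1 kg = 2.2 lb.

Weight = 210 lb ÷ 2.2 lb/kg = 95.45455 kg
Dose = 0.5 mg/kg/hr × 95.45455 kg = 47.72727 mg/hr
Concentration = 158 mg ÷ 333 mL = 0.4744745 mg/mL
Rate = 47.72727 mg/hr ÷ 0.4744745 mg/mL = 100.5898 mL/hr
Volume infused = 100.5898 mL/hr × 1.2 hr = 120.7077 mL
Volume remaining = 333 − 120.7077 = 212.2923 mL
Drug remaining = 212.2923 mL × 0.4744745 mg/mL = 100.7273 mg

101 mg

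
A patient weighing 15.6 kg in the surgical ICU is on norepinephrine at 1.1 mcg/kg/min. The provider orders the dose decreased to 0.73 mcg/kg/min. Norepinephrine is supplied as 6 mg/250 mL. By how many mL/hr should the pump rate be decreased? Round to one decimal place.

14.4 mL/hr

At the current dose:
Dose = 1.1 mcg/kg/min × 15.6 kg = 17.16 mcg/min
17.16 mcg/min × 60 min/hr = 1029.6 mcg/hr
Concentration = 6 mg ÷ 250 mL = 0.024 mg/mL = 24 mcg/mL
Rate = 1029.6 mcg/hr ÷ 24 mcg/mL = 42.9 mL/hr
At the new dose:
Dose = 0.73 mcg/kg/min × 15.6 kg = 11.388 mcg/min
11.388 mcg/min × 60 min/hr = 683.28 mcg/hr
Rate = 683.28 mcg/hr ÷ 24 mcg/mL = 28.47 mL/hr
Change = 28.47 − 42.9 = -14.43 mL/hr → 14.43 mL/hr decrease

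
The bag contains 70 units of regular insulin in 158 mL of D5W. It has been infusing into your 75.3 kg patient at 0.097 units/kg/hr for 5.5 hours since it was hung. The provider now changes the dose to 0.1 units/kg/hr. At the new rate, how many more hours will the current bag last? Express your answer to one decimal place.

4.0 hours

Initial rate:
Dose = 0.097 units/kg/hr × 75.3 kg = 7.3041 units/hr
Concentration = 70 units ÷ 158 mL = 0.443038 units/mL
Rate = 7.3041 units/hr ÷ 0.443038 units/mL = 16.4864 mL/hr
Volume infused so far = 16.4864 mL/hr × 5.5 hr = 90.67518 mL
Volume remaining = 158 − 90.67518 = 67.32482 mL
New rate:
Dose = 0.1 units/kg/hr × 75.3 kg = 7.53 units/hr
Rate = 7.53 units/hr ÷ 0.443038 units/mL = 16.99629 mL/hr
Time remaining = 67.32482 mL ÷ 16.99629 mL/hr = 3.961149 hr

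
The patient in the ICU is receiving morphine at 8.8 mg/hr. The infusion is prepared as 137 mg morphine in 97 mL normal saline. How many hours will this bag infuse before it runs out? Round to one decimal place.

15.6 hours

Concentration = 137 mg ÷ 97 mL = 1.412371 mg/mL
Rate = 8.8 mg/hr ÷ 1.412371 mg/mL = 6.230657 mL/hr
Duration = 97 mL ÷ 6.230657 mL/hr = 15.56818 hr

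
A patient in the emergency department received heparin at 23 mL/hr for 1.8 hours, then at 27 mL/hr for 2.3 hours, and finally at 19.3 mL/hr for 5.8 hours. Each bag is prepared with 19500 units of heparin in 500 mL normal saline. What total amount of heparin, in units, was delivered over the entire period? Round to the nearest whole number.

8402 units

Concentration = 19500 units ÷ 500 mL = 39 units/mL
Stage 1: 23 mL/hr × 1.8 hr = 41.4 mL → 41.4 mL × 39 units/mL = 1614.6 units
Stage 2: 27 mL/hr × 2.3 hr = 62.1 mL → 62.1 mL × 39 units/mL = 2421.9 units
Stage 3: 19.3 mL/hr × 5.8 hr = 111.94 mL → 111.94 mL × 39 units/mL = 4365.66 units
Total = 1614.6 + 2421.9 + 4365.66 = 8402.16 units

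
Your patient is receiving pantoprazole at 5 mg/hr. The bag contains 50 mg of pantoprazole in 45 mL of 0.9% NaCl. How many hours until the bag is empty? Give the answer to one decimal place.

10.0 hours

Concentration = 50 mg ÷ 45 mL = 1.111111 mg/mL
Rate = 5 mg/hr ÷ 1.111111 mg/mL = 4.5 mL/hr
Duration = 45 mL ÷ 4.5 mL/hr = 10 hr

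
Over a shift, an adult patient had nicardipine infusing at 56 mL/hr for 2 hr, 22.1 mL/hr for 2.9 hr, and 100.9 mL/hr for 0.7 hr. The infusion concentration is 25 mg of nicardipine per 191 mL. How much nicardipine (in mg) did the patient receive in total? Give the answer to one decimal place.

Concentration = 25 mg ÷ 191 mL = 0.1308901 mg/mL
Stage 1: 56 mL/hr × 2 hr = 112 mL → 112 mL × 0.1308901 mg/mL = 14.65969 mg
Stage 2: 22.1 mL/hr × 2.9 hr = 64.09 mL → 64.09 mL × 0.1308901 mg/mL = 8.388743 mg
Stage 3: 100.9 mL/hr × 0.7 hr = 70.63 mL → 70.63 mL × 0.1308901 mg/mL = 9.244764 mg
Total = 14.65969 + 8.388743 + 9.244764 = 32.29319 mg

32.3 mg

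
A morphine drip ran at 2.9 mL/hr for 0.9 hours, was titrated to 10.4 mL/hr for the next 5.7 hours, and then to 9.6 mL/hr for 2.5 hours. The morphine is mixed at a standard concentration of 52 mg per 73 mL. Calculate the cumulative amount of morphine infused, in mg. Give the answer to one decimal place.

61.2 mg

Concentration = 52 mg ÷ 73 mL = 0.7123288 mg/mL
Stage 1: 2.9 mL/hr × 0.9 hr = 2.61 mL → 2.61 mL × 0.7123288 mg/mL = 1.859178 mg
Stage 2: 10.4 mL/hr × 5.7 hr = 59.28 mL → 59.28 mL × 0.7123288 mg/mL = 42.22685 mg
Stage 3: 9.6 mL/hr × 2.5 hr = 24 mL → 24 mL × 0.7123288 mg/mL = 17.09589 mg
Total = 1.859178 + 42.22685 + 17.09589 = 61.18192 mg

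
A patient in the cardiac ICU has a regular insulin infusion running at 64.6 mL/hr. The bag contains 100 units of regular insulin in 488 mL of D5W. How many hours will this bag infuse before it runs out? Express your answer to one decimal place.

Duration = 488 mL ÷ 64.6 mL/hr = 7.55418 hr

7.6 hours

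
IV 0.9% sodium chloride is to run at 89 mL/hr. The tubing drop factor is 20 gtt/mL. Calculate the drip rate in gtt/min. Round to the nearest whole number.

89 mL/hr ÷ 60 min/hr = 1.483333 mL/min
1.483333 mL/min × 20 gtt/mL = 29.66667 gtt/min

30 gtt/min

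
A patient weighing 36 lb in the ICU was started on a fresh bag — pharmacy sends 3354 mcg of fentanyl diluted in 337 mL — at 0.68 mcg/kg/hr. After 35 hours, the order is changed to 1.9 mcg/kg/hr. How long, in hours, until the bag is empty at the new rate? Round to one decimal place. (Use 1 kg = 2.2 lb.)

95.4 hours

Initial rate:
Weight = 36 lb ÷ 2.2 lb/kg = 16.36364 kg
Dose = 0.68 mcg/kg/hr × 16.36364 kg = 11.12727 mcg/hr
Concentration = 3354 mcg ÷ 337 mL = 9.952522 mcg/mL
Rate = 11.12727 mcg/hr ÷ 9.952522 mcg/mL = 1.118035 mL/hr
Volume infused so far = 1.118035 mL/hr × 35 hr = 39.13124 mL
Volume remaining = 337 − 39.13124 = 297.8688 mL
New rate:
Dose = 1.9 mcg/kg/hr × 16.36364 kg = 31.09091 mcg/hr
Rate = 31.09091 mcg/hr ÷ 9.952522 mcg/mL = 3.123923 mL/hr
Time remaining = 297.8688 mL ÷ 3.123923 mL/hr = 95.35088 hr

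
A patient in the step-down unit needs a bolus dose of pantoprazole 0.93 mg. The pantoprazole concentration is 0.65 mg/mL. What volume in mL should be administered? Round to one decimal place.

Volume = 0.93 mg ÷ 0.65 mg/mL = 1.430769 mL

1.4 mL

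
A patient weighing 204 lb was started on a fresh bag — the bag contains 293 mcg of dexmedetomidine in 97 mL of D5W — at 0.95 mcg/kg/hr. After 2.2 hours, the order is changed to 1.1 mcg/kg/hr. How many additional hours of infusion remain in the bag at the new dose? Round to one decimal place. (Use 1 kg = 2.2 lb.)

1.0 hours

Initial rate:
Weight = 204 lb ÷ 2.2 lb/kg = 92.72727 kg
Dose = 0.95 mcg/kg/hr × 92.72727 kg = 88.09091 mcg/hr
Concentration = 293 mcg ÷ 97 mL = 3.020619 mcg/mL
Rate = 88.09091 mcg/hr ÷ 3.020619 mcg/mL = 29.1632 mL/hr
Volume infused so far = 29.1632 mL/hr × 2.2 hr = 64.15904 mL
Volume remaining = 97 − 64.15904 = 32.84096 mL
New rate:
Dose = 1.1 mcg/kg/hr × 92.72727 kg = 102 mcg/hr
Rate = 102 mcg/hr ÷ 3.020619 mcg/mL = 33.76792 mL/hr
Time remaining = 32.84096 mL ÷ 33.76792 mL/hr = 0.972549 hr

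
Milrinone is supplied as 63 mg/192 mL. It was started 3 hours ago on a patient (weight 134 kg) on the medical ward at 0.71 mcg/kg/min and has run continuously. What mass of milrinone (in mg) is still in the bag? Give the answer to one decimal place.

Dose = 0.71 mcg/kg/min × 134 kg = 95.14 mcg/min
95.14 mcg/min × 60 min/hr = 5708.4 mcg/hr
Concentration = 63 mg ÷ 192 mL = 0.328125 mg/mL = 328.125 mcg/mL
Rate = 5708.4 mcg/hr ÷ 328.125 mcg/mL = 17.39703 mL/hr
Volume infused = 17.39703 mL/hr × 3 hr = 52.19109 mL
Volume remaining = 192 − 52.19109 = 139.8089 mL
Drug remaining = 139.8089 mL × 328.125 mcg/mL = 45874.8 mcg = 45.8748 mg

45.9 mg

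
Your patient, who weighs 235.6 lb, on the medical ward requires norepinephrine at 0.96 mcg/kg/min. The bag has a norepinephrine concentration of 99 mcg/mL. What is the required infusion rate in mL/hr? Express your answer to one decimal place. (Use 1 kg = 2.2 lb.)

62.3 mL/hr

Weight = 235.6 lb ÷ 2.2 lb/kg = 107.0909 kg
Dose = 0.96 mcg/kg/min × 107.0909 kg = 102.8073 mcg/min
102.8073 mcg/min × 60 min/hr = 6168.436 mcg/hr
Rate = 6168.436 mcg/hr ÷ 99 mcg/mL = 62.30744 mL/hr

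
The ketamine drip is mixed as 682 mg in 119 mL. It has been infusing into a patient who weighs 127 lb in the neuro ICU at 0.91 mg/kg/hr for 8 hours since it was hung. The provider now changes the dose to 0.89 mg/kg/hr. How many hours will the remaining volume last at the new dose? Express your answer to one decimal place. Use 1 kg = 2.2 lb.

Initial rate:
Weight = 127 lb ÷ 2.2 lb/kg = 57.72727 kg
Dose = 0.91 mg/kg/hr × 57.72727 kg = 52.53182 mg/hr
Concentration = 682 mg ÷ 119 mL = 5.731092 mg/mL
Rate = 52.53182 mg/hr ÷ 5.731092 mg/mL = 9.166109 mL/hr
Volume infused so far = 9.166109 mL/hr × 8 hr = 73.32887 mL
Volume remaining = 119 − 73.32887 = 45.67113 mL
New rate:
Dose = 0.89 mg/kg/hr × 57.72727 kg = 51.37727 mg/hr
Rate = 51.37727 mg/hr ÷ 5.731092 mg/mL = 8.964656 mL/hr
Time remaining = 45.67113 mL ÷ 8.964656 mL/hr = 5.094577 hr

5.1 hours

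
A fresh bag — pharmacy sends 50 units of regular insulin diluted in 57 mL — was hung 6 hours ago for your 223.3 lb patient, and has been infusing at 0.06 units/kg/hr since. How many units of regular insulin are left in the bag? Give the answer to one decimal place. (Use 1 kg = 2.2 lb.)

13.5 units

Weight = 223.3 lb ÷ 2.2 lb/kg = 101.5 kg
Dose = 0.06 units/kg/hr × 101.5 kg = 6.09 units/hr
Concentration = 50 units ÷ 57 mL = 0.877193 units/mL
Rate = 6.09 units/hr ÷ 0.877193 units/mL = 6.9426 mL/hr
Volume infused = 6.9426 mL/hr × 6 hr = 41.6556 mL
Volume remaining = 57 − 41.6556 = 15.3444 mL
Drug remaining = 15.3444 mL × 0.877193 units/mL = 13.46 units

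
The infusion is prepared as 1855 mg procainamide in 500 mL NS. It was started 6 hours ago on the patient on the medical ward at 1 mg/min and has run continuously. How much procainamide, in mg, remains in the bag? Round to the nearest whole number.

1495 mg

1 mg/min × 60 min/hr = 60 mg/hr
Concentration = 1855 mg ÷ 500 mL = 3.71 mg/mL
Rate = 60 mg/hr ÷ 3.71 mg/mL = 16.17251 mL/hr
Volume infused = 16.17251 mL/hr × 6 hr = 97.03504 mL
Volume remaining = 500 − 97.03504 = 402.965 mL
Drug remaining = 402.965 mL × 3.71 mg/mL = 1495 mg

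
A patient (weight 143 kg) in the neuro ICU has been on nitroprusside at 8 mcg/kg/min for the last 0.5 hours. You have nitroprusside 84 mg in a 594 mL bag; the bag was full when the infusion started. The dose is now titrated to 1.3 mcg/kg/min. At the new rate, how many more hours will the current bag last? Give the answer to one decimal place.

Initial rate:
Dose = 8 mcg/kg/min × 143 kg = 1144 mcg/min
1144 mcg/min × 60 min/hr = 68640 mcg/hr
Concentration = 84 mg ÷ 594 mL = 0.1414141 mg/mL = 141.4141 mcg/mL
Rate = 68640 mcg/hr ÷ 141.4141 mcg/mL = 485.3829 mL/hr
Volume infused so far = 485.3829 mL/hr × 0.5 hr = 242.6914 mL
Volume remaining = 594 − 242.6914 = 351.3086 mL
New rate:
Dose = 1.3 mcg/kg/min × 143 kg = 185.9 mcg/min
185.9 mcg/min × 60 min/hr = 11154 mcg/hr
Rate = 11154 mcg/hr ÷ 141.4141 mcg/mL = 78.87471 mL/hr
Time remaining = 351.3086 mL ÷ 78.87471 mL/hr = 4.454008 hr

4.5 hours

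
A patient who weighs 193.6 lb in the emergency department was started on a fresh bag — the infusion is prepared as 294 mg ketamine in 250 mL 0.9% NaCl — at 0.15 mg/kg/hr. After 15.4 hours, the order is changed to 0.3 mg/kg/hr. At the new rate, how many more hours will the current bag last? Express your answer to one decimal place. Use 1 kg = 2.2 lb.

3.4 hours

Initial rate:
Weight = 193.6 lb ÷ 2.2 lb/kg = 88 kg
Dose = 0.15 mg/kg/hr × 88 kg = 13.2 mg/hr
Concentration = 294 mg ÷ 250 mL = 1.176 mg/mL
Rate = 13.2 mg/hr ÷ 1.176 mg/mL = 11.22449 mL/hr
Volume infused so far = 11.22449 mL/hr × 15.4 hr = 172.8571 mL
Volume remaining = 250 − 172.8571 = 77.14286 mL
New rate:
Dose = 0.3 mg/kg/hr × 88 kg = 26.4 mg/hr
Rate = 26.4 mg/hr ÷ 1.176 mg/mL = 22.44898 mL/hr
Time remaining = 77.14286 mL ÷ 22.44898 mL/hr = 3.436364 hr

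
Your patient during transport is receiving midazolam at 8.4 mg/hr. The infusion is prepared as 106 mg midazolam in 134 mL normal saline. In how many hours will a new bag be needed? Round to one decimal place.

12.6 hours

Concentration = 106 mg ÷ 134 mL = 0.7910448 mg/mL
Rate = 8.4 mg/hr ÷ 0.7910448 mg/mL = 10.61887 mL/hr
Duration = 134 mL ÷ 10.61887 mL/hr = 12.61905 hr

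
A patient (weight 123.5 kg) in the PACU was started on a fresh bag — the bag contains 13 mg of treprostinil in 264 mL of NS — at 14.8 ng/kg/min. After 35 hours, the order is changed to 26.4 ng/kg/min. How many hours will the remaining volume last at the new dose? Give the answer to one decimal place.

46.8 hours

Initial rate:
Dose = 14.8 ng/kg/min × 123.5 kg = 1827.8 ng/min
1827.8 ng/min × 60 min/hr = 109668 ng/hr
Concentration = 13 mg ÷ 264 mL = 0.04924242 mg/mL = 49242.42 ng/mL
Rate = 109668 ng/hr ÷ 49242.42 ng/mL = 2.227104 mL/hr
Volume infused so far = 2.227104 mL/hr × 35 hr = 77.94864 mL
Volume remaining = 264 − 77.94864 = 186.0514 mL
New rate:
Dose = 26.4 ng/kg/min × 123.5 kg = 3260.4 ng/min
3260.4 ng/min × 60 min/hr = 195624 ng/hr
Rate = 195624 ng/hr ÷ 49242.42 ng/mL = 3.972672 mL/hr
Time remaining = 186.0514 mL ÷ 3.972672 mL/hr = 46.8328 hr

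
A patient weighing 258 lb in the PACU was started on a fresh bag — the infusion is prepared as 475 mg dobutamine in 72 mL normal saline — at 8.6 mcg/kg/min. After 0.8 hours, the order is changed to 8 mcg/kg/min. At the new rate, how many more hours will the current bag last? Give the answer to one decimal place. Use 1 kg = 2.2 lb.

7.6 hours

Initial rate:
Weight = 258 lb ÷ 2.2 lb/kg = 117.2727 kg
Dose = 8.6 mcg/kg/min × 117.2727 kg = 1008.545 mcg/min
1008.545 mcg/min × 60 min/hr = 60512.73 mcg/hr
Concentration = 475 mg ÷ 72 mL = 6.597222 mg/mL = 6597.222 mcg/mL
Rate = 60512.73 mcg/hr ÷ 6597.222 mcg/mL = 9.172456 mL/hr
Volume infused so far = 9.172456 mL/hr × 0.8 hr = 7.337964 mL
Volume remaining = 72 − 7.337964 = 64.66204 mL
New rate:
Dose = 8 mcg/kg/min × 117.2727 kg = 938.1818 mcg/min
938.1818 mcg/min × 60 min/hr = 56290.91 mcg/hr
Rate = 56290.91 mcg/hr ÷ 6597.222 mcg/mL = 8.532517 mL/hr
Time remaining = 64.66204 mL ÷ 8.532517 mL/hr = 7.578307 hr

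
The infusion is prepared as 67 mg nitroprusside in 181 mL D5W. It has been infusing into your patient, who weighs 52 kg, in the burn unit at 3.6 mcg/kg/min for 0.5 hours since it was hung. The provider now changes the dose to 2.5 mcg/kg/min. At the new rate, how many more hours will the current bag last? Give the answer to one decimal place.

Initial rate:
Dose = 3.6 mcg/kg/min × 52 kg = 187.2 mcg/min
187.2 mcg/min × 60 min/hr = 11232 mcg/hr
Concentration = 67 mg ÷ 181 mL = 0.3701657 mg/mL = 370.1657 mcg/mL
Rate = 11232 mcg/hr ÷ 370.1657 mcg/mL = 30.34316 mL/hr
Volume infused so far = 30.34316 mL/hr × 0.5 hr = 15.17158 mL
Volume remaining = 181 − 15.17158 = 165.8284 mL
New rate:
Dose = 2.5 mcg/kg/min × 52 kg = 130 mcg/min
130 mcg/min × 60 min/hr = 7800 mcg/hr
Rate = 7800 mcg/hr ÷ 370.1657 mcg/mL = 21.07164 mL/hr
Time remaining = 165.8284 mL ÷ 21.07164 mL/hr = 7.869744 hr

7.9 hours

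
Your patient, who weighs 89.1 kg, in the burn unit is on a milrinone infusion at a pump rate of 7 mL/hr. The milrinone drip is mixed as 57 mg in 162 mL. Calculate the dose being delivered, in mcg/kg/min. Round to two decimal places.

Concentration = 57 mg ÷ 162 mL = 0.3518519 mg/mL = 351.8519 mcg/mL
Drug rate = 7 mL/hr × 351.8519 mcg/mL = 2462.963 mcg/hr
2462.963 mcg/hr ÷ 60 min/hr = 41.04938 mcg/min
41.04938 mcg/min ÷ 89.1 kg = 0.4607114 mcg/kg/min

0.46 mcg/kg/min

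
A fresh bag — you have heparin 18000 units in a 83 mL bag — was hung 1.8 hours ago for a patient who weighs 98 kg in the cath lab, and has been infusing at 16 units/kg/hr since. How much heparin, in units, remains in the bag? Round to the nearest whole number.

15178 units

Dose = 16 units/kg/hr × 98 kg = 1568 units/hr
Concentration = 18000 units ÷ 83 mL = 216.8675 units/mL
Rate = 1568 units/hr ÷ 216.8675 units/mL = 7.230222 mL/hr
Volume infused = 7.230222 mL/hr × 1.8 hr = 13.0144 mL
Volume remaining = 83 − 13.0144 = 69.9856 mL
Drug remaining = 69.9856 mL × 216.8675 units/mL = 15177.6 units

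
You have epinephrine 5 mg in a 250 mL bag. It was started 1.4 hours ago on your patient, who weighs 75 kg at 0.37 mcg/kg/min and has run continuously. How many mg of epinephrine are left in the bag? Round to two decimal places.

Dose = 0.37 mcg/kg/min × 75 kg = 27.75 mcg/min
27.75 mcg/min × 60 min/hr = 1665 mcg/hr
Concentration = 5 mg ÷ 250 mL = 0.02 mg/mL = 20 mcg/mL
Rate = 1665 mcg/hr ÷ 20 mcg/mL = 83.25 mL/hr
Volume infused = 83.25 mL/hr × 1.4 hr = 116.55 mL
Volume remaining = 250 − 116.55 = 133.45 mL
Drug remaining = 133.45 mL × 20 mcg/mL = 2669 mcg = 2.669 mg

2.67 mg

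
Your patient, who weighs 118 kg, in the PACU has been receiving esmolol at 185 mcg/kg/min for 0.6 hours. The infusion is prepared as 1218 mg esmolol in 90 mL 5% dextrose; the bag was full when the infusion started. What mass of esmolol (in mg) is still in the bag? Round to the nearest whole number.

432 mg

Dose = 185 mcg/kg/min × 118 kg = 21830 mcg/min
21830 mcg/min × 60 min/hr = 1309800 mcg/hr
Concentration = 1218 mg ÷ 90 mL = 13.53333 mg/mL = 13533.33 mcg/mL
Rate = 1309800 mcg/hr ÷ 13533.33 mcg/mL = 96.78325 mL/hr
Volume infused = 96.78325 mL/hr × 0.6 hr = 58.06995 mL
Volume remaining = 90 − 58.06995 = 31.93005 mL
Drug remaining = 31.93005 mL × 13533.33 mcg/mL = 432120 mcg = 432.12 mg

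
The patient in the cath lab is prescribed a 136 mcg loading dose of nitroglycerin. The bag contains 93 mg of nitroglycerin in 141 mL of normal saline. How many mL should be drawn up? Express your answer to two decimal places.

0.21 mL

Concentration = 93 mg ÷ 141 mL = 0.6595745 mg/mL = 659.5745 mcg/mL
Volume = 136 mcg ÷ 659.5745 mcg/mL = 0.2061935 mL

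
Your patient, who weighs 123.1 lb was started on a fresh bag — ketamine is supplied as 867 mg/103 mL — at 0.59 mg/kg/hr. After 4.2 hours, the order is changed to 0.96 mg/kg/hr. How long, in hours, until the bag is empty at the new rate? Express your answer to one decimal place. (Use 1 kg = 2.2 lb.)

Initial rate:
Weight = 123.1 lb ÷ 2.2 lb/kg = 55.95455 kg
Dose = 0.59 mg/kg/hr × 55.95455 kg = 33.01318 mg/hr
Concentration = 867 mg ÷ 103 mL = 8.417476 mg/mL
Rate = 33.01318 mg/hr ÷ 8.417476 mg/mL = 3.921981 mL/hr
Volume infused so far = 3.921981 mL/hr × 4.2 hr = 16.47232 mL
Volume remaining = 103 − 16.47232 = 86.52768 mL
New rate:
Dose = 0.96 mg/kg/hr × 55.95455 kg = 53.71636 mg/hr
Rate = 53.71636 mg/hr ÷ 8.417476 mg/mL = 6.381529 mL/hr
Time remaining = 86.52768 mL ÷ 6.381529 mL/hr = 13.55908 hr

13.6 hours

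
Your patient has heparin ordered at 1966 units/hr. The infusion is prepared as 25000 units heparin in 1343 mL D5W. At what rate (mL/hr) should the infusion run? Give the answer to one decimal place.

Concentration = 25000 units ÷ 1343 mL = 18.61504 units/mL
Rate = 1966 units/hr ÷ 18.61504 units/mL = 105.6135 mL/hr

105.6 mL/hr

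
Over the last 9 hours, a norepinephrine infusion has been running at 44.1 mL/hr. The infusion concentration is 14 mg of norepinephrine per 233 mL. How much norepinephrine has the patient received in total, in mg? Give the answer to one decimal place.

Concentration = 14 mg ÷ 233 mL = 0.06008584 mg/mL = 60.08584 mcg/mL
Drug rate = 44.1 mL/hr × 60.08584 mcg/mL = 2649.785 mcg/hr
Total = 2649.785 mcg/hr × 9 hr = 23848.07 mcg = 23.84807 mg

23.8 mg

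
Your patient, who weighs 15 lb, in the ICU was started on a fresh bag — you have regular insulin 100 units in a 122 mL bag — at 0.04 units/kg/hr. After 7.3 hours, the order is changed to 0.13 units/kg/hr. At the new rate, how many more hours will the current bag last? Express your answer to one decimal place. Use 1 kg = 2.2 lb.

Initial rate:
Weight = 15 lb ÷ 2.2 lb/kg = 6.818182 kg
Dose = 0.04 units/kg/hr × 6.818182 kg = 0.2727273 units/hr
Concentration = 100 units ÷ 122 mL = 0.8196721 units/mL
Rate = 0.2727273 units/hr ÷ 0.8196721 units/mL = 0.3327273 mL/hr
Volume infused so far = 0.3327273 mL/hr × 7.3 hr = 2.428909 mL
Volume remaining = 122 − 2.428909 = 119.5711 mL
New rate:
Dose = 0.13 units/kg/hr × 6.818182 kg = 0.8863636 units/hr
Rate = 0.8863636 units/hr ÷ 0.8196721 units/mL = 1.081364 mL/hr
Time remaining = 119.5711 mL ÷ 1.081364 mL/hr = 110.5744 hr

110.6 hours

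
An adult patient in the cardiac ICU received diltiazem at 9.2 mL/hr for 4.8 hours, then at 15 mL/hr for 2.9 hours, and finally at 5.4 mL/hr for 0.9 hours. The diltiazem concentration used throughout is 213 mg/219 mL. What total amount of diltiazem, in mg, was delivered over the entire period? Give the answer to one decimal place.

Concentration = 213 mg ÷ 219 mL = 0.9726027 mg/mL
Stage 1: 9.2 mL/hr × 4.8 hr = 44.16 mL → 44.16 mL × 0.9726027 mg/mL = 42.95014 mg
Stage 2: 15 mL/hr × 2.9 hr = 43.5 mL → 43.5 mL × 0.9726027 mg/mL = 42.30822 mg
Stage 3: 5.4 mL/hr × 0.9 hr = 4.86 mL → 4.86 mL × 0.9726027 mg/mL = 4.726849 mg
Total = 42.95014 + 42.30822 + 4.726849 = 89.98521 mg

90.0 mg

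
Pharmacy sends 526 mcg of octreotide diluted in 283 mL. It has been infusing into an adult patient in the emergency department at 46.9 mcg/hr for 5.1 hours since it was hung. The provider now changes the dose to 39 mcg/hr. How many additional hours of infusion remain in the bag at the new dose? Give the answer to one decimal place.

7.4 hours

Initial rate:
Concentration = 526 mcg ÷ 283 mL = 1.858657 mcg/mL
Rate = 46.9 mcg/hr ÷ 1.858657 mcg/mL = 25.23327 mL/hr
Volume infused so far = 25.23327 mL/hr × 5.1 hr = 128.6897 mL
Volume remaining = 283 − 128.6897 = 154.3103 mL
New rate:
Rate = 39 mcg/hr ÷ 1.858657 mcg/mL = 20.98289 mL/hr
Time remaining = 154.3103 mL ÷ 20.98289 mL/hr = 7.354103 hr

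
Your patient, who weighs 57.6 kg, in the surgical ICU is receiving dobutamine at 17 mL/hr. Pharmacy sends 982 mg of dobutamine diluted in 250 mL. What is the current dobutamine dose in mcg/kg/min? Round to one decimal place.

Concentration = 982 mg ÷ 250 mL = 3.928 mg/mL = 3928 mcg/mL
Drug rate = 17 mL/hr × 3928 mcg/mL = 66776 mcg/hr
66776 mcg/hr ÷ 60 min/hr = 1112.933 mcg/min
1112.933 mcg/min ÷ 57.6 kg = 19.32176 mcg/kg/min

19.3 mcg/kg/min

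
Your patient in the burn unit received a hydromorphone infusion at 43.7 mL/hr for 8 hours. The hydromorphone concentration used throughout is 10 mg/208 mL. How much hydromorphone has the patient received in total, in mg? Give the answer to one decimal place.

Concentration = 10 mg ÷ 208 mL = 0.04807692 mg/mL
Drug rate = 43.7 mL/hr × 0.04807692 mg/mL = 2.100962 mg/hr
Total = 2.100962 mg/hr × 8 hr = 16.80769 mg

16.8 mg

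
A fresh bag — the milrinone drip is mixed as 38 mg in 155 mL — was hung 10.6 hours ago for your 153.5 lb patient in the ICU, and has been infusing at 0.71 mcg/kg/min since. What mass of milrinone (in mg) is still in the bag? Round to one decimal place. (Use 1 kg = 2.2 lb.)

6.5 mg

Weight = 153.5 lb ÷ 2.2 lb/kg = 69.77273 kg
Dose = 0.71 mcg/kg/min × 69.77273 kg = 49.53864 mcg/min
49.53864 mcg/min × 60 min/hr = 2972.318 mcg/hr
Concentration = 38 mg ÷ 155 mL = 0.2451613 mg/mL = 245.1613 mcg/mL
Rate = 2972.318 mcg/hr ÷ 245.1613 mcg/mL = 12.12393 mL/hr
Volume infused = 12.12393 mL/hr × 10.6 hr = 128.5137 mL
Volume remaining = 155 − 128.5137 = 26.48635 mL
Drug remaining = 26.48635 mL × 245.1613 mcg/mL = 6493.427 mcg = 6.493427 mg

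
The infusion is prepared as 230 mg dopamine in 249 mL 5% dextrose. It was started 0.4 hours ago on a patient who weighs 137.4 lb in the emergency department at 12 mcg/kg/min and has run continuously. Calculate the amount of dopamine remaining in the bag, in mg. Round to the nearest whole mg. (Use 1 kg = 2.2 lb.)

212 mg

Weight = 137.4 lb ÷ 2.2 lb/kg = 62.45455 kg
Dose = 12 mcg/kg/min × 62.45455 kg = 749.4545 mcg/min
749.4545 mcg/min × 60 min/hr = 44967.27 mcg/hr
Concentration = 230 mg ÷ 249 mL = 0.9236948 mg/mL = 923.6948 mcg/mL
Rate = 44967.27 mcg/hr ÷ 923.6948 mcg/mL = 48.68196 mL/hr
Volume infused = 48.68196 mL/hr × 0.4 hr = 19.47278 mL
Volume remaining = 249 − 19.47278 = 229.5272 mL
Drug remaining = 229.5272 mL × 923.6948 mcg/mL = 212013.1 mcg = 212.0131 mg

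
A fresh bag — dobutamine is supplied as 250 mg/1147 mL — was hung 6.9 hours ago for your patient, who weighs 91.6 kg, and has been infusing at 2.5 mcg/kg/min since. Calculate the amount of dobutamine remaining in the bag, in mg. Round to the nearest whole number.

155 mg

Dose = 2.5 mcg/kg/min × 91.6 kg = 229 mcg/min
229 mcg/min × 60 min/hr = 13740 mcg/hr
Concentration = 250 mg ÷ 1147 mL = 0.2179599 mg/mL = 217.9599 mcg/mL
Rate = 13740 mcg/hr ÷ 217.9599 mcg/mL = 63.03912 mL/hr
Volume infused = 63.03912 mL/hr × 6.9 hr = 434.9699 mL
Volume remaining = 1147 − 434.9699 = 712.0301 mL
Drug remaining = 712.0301 mL × 217.9599 mcg/mL = 155194 mcg = 155.194 mg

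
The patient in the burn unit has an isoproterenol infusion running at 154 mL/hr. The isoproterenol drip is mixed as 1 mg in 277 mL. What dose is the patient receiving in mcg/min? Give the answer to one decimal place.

9.3 mcg/min

Concentration = 1 mg ÷ 277 mL = 0.003610108 mg/mL = 3.610108 mcg/mL
Drug rate = 154 mL/hr × 3.610108 mcg/mL = 555.9567 mcg/hr
555.9567 mcg/hr ÷ 60 min/hr = 9.265945 mcg/min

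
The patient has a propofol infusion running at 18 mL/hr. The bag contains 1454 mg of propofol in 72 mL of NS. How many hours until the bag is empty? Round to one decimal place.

Duration = 72 mL ÷ 18 mL/hr = 4 hr

4.0 hours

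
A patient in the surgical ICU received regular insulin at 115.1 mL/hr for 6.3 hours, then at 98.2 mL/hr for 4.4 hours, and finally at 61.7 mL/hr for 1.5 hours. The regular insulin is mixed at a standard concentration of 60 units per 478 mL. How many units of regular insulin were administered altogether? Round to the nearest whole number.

Concentration = 60 units ÷ 478 mL = 0.125523 units/mL
Stage 1: 115.1 mL/hr × 6.3 hr = 725.13 mL → 725.13 mL × 0.125523 units/mL = 91.0205 units
Stage 2: 98.2 mL/hr × 4.4 hr = 432.08 mL → 432.08 mL × 0.125523 units/mL = 54.23598 units
Stage 3: 61.7 mL/hr × 1.5 hr = 92.55 mL → 92.55 mL × 0.125523 units/mL = 11.61715 units
Total = 91.0205 + 54.23598 + 11.61715 = 156.8736 units

157 units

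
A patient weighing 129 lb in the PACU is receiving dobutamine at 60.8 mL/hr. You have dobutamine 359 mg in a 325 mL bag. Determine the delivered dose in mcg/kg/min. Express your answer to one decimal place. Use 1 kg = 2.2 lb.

Weight = 129 lb ÷ 2.2 lb/kg = 58.63636 kg
Concentration = 359 mg ÷ 325 mL = 1.104615 mg/mL = 1104.615 mcg/mL
Drug rate = 60.8 mL/hr × 1104.615 mcg/mL = 67160.62 mcg/hr
67160.62 mcg/hr ÷ 60 min/hr = 1119.344 mcg/min
1119.344 mcg/min ÷ 58.63636 kg = 19.08958 mcg/kg/min

19.1 mcg/kg/min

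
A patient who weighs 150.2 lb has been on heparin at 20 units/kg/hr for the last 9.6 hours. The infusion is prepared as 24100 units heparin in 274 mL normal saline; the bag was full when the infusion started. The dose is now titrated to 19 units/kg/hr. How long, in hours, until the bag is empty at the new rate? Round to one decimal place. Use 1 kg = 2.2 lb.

Initial rate:
Weight = 150.2 lb ÷ 2.2 lb/kg = 68.27273 kg
Dose = 20 units/kg/hr × 68.27273 kg = 1365.455 units/hr
Concentration = 24100 units ÷ 274 mL = 87.9562 units/mL
Rate = 1365.455 units/hr ÷ 87.9562 units/mL = 15.52425 mL/hr
Volume infused so far = 15.52425 mL/hr × 9.6 hr = 149.0328 mL
Volume remaining = 274 − 149.0328 = 124.9672 mL
New rate:
Dose = 19 units/kg/hr × 68.27273 kg = 1297.182 units/hr
Rate = 1297.182 units/hr ÷ 87.9562 units/mL = 14.74804 mL/hr
Time remaining = 124.9672 mL ÷ 14.74804 mL/hr = 8.473474 hr

8.5 hours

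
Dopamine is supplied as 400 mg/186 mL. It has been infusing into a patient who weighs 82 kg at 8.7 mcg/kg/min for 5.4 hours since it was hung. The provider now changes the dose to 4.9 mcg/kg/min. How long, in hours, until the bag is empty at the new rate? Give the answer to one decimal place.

7.0 hours

Initial rate:
Dose = 8.7 mcg/kg/min × 82 kg = 713.4 mcg/min
713.4 mcg/min × 60 min/hr = 42804 mcg/hr
Concentration = 400 mg ÷ 186 mL = 2.150538 mg/mL = 2150.538 mcg/mL
Rate = 42804 mcg/hr ÷ 2150.538 mcg/mL = 19.90386 mL/hr
Volume infused so far = 19.90386 mL/hr × 5.4 hr = 107.4808 mL
Volume remaining = 186 − 107.4808 = 78.51916 mL
New rate:
Dose = 4.9 mcg/kg/min × 82 kg = 401.8 mcg/min
401.8 mcg/min × 60 min/hr = 24108 mcg/hr
Rate = 24108 mcg/hr ÷ 2150.538 mcg/mL = 11.21022 mL/hr
Time remaining = 78.51916 mL ÷ 11.21022 mL/hr = 7.004248 hr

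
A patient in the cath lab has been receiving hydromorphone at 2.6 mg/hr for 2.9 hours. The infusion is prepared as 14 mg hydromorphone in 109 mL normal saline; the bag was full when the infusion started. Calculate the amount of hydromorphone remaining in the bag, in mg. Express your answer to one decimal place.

6.5 mg

Concentration = 14 mg ÷ 109 mL = 0.1284404 mg/mL
Rate = 2.6 mg/hr ÷ 0.1284404 mg/mL = 20.24286 mL/hr
Volume infused = 20.24286 mL/hr × 2.9 hr = 58.70429 mL
Volume remaining = 109 − 58.70429 = 50.29571 mL
Drug remaining = 50.29571 mL × 0.1284404 mg/mL = 6.46 mg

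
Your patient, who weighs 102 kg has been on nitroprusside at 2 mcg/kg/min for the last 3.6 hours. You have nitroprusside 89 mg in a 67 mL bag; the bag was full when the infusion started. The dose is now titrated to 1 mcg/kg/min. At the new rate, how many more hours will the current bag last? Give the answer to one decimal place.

7.3 hours

Initial rate:
Dose = 2 mcg/kg/min × 102 kg = 204 mcg/min
204 mcg/min × 60 min/hr = 12240 mcg/hr
Concentration = 89 mg ÷ 67 mL = 1.328358 mg/mL = 1328.358 mcg/mL
Rate = 12240 mcg/hr ÷ 1328.358 mcg/mL = 9.214382 mL/hr
Volume infused so far = 9.214382 mL/hr × 3.6 hr = 33.17178 mL
Volume remaining = 67 − 33.17178 = 33.82822 mL
New rate:
Dose = 1 mcg/kg/min × 102 kg = 102 mcg/min
102 mcg/min × 60 min/hr = 6120 mcg/hr
Rate = 6120 mcg/hr ÷ 1328.358 mcg/mL = 4.607191 mL/hr
Time remaining = 33.82822 mL ÷ 4.607191 mL/hr = 7.342484 hr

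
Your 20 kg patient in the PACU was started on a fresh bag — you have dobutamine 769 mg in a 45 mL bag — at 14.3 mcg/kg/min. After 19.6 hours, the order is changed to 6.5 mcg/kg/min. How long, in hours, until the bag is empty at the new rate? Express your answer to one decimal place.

Initial rate:
Dose = 14.3 mcg/kg/min × 20 kg = 286 mcg/min
286 mcg/min × 60 min/hr = 17160 mcg/hr
Concentration = 769 mg ÷ 45 mL = 17.08889 mg/mL = 17088.89 mcg/mL
Rate = 17160 mcg/hr ÷ 17088.89 mcg/mL = 1.004161 mL/hr
Volume infused so far = 1.004161 mL/hr × 19.6 hr = 19.68156 mL
Volume remaining = 45 − 19.68156 = 25.31844 mL
New rate:
Dose = 6.5 mcg/kg/min × 20 kg = 130 mcg/min
130 mcg/min × 60 min/hr = 7800 mcg/hr
Rate = 7800 mcg/hr ÷ 17088.89 mcg/mL = 0.4564369 mL/hr
Time remaining = 25.31844 mL ÷ 0.4564369 mL/hr = 55.46974 hr

55.5 hours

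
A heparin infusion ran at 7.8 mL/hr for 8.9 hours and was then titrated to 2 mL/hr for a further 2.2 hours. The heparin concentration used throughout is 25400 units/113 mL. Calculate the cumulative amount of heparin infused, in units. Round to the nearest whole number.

Concentration = 25400 units ÷ 113 mL = 224.7788 units/mL
Stage 1: 7.8 mL/hr × 8.9 hr = 69.42 mL → 69.42 mL × 224.7788 units/mL = 15604.14 units
Stage 2: 2 mL/hr × 2.2 hr = 4.4 mL → 4.4 mL × 224.7788 units/mL = 989.0265 units
Total = 15604.14 + 989.0265 = 16593.17 units

16593 units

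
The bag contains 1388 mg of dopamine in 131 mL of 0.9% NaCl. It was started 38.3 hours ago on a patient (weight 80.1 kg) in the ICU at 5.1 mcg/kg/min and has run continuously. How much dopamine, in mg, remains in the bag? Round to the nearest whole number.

Dose = 5.1 mcg/kg/min × 80.1 kg = 408.51 mcg/min
408.51 mcg/min × 60 min/hr = 24510.6 mcg/hr
Concentration = 1388 mg ÷ 131 mL = 10.59542 mg/mL = 10595.42 mcg/mL
Rate = 24510.6 mcg/hr ÷ 10595.42 mcg/mL = 2.31332 mL/hr
Volume infused = 2.31332 mL/hr × 38.3 hr = 88.60017 mL
Volume remaining = 131 − 88.60017 = 42.39983 mL
Drug remaining = 42.39983 mL × 10595.42 mcg/mL = 449244 mcg = 449.244 mg

449 mg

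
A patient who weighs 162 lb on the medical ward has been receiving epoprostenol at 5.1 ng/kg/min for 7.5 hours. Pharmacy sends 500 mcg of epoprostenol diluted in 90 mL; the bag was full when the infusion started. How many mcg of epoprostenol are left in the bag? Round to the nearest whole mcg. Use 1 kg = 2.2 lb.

331 mcg

Weight = 162 lb ÷ 2.2 lb/kg = 73.63636 kg
Dose = 5.1 ng/kg/min × 73.63636 kg = 375.5455 ng/min
375.5455 ng/min × 60 min/hr = 22532.73 ng/hr
Concentration = 500 mcg ÷ 90 mL = 5.555556 mcg/mL = 5555.556 ng/mL
Rate = 22532.73 ng/hr ÷ 5555.556 ng/mL = 4.055891 mL/hr
Volume infused = 4.055891 mL/hr × 7.5 hr = 30.41918 mL
Volume remaining = 90 − 30.41918 = 59.58082 mL
Drug remaining = 59.58082 mL × 5555.556 ng/mL = 331004.5 ng = 331.0045 mcg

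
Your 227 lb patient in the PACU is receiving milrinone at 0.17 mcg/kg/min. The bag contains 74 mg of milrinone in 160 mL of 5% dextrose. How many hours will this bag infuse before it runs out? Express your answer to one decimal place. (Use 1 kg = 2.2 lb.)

70.3 hours

Weight = 227 lb ÷ 2.2 lb/kg = 103.1818 kg
Dose = 0.17 mcg/kg/min × 103.1818 kg = 17.54091 mcg/min
17.54091 mcg/min × 60 min/hr = 1052.455 mcg/hr
Concentration = 74 mg ÷ 160 mL = 0.4625 mg/mL = 462.5 mcg/mL
Rate = 1052.455 mcg/hr ÷ 462.5 mcg/mL = 2.275577 mL/hr
Duration = 160 mL ÷ 2.275577 mL/hr = 70.31183 hr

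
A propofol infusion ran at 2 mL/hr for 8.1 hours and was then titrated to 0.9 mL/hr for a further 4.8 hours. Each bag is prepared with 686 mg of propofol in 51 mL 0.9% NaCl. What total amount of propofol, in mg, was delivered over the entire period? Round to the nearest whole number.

Concentration = 686 mg ÷ 51 mL = 13.45098 mg/mL
Stage 1: 2 mL/hr × 8.1 hr = 16.2 mL → 16.2 mL × 13.45098 mg/mL = 217.9059 mg
Stage 2: 0.9 mL/hr × 4.8 hr = 4.32 mL → 4.32 mL × 13.45098 mg/mL = 58.10824 mg
Total = 217.9059 + 58.10824 = 276.0141 mg

276 mg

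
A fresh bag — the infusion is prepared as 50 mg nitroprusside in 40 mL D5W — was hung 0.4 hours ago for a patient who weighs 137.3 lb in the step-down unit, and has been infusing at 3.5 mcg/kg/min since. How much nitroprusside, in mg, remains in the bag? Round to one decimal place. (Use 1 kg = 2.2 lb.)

Weight = 137.3 lb ÷ 2.2 lb/kg = 62.40909 kg
Dose = 3.5 mcg/kg/min × 62.40909 kg = 218.4318 mcg/min
218.4318 mcg/min × 60 min/hr = 13105.91 mcg/hr
Concentration = 50 mg ÷ 40 mL = 1.25 mg/mL = 1250 mcg/mL
Rate = 13105.91 mcg/hr ÷ 1250 mcg/mL = 10.48473 mL/hr
Volume infused = 10.48473 mL/hr × 0.4 hr = 4.193891 mL
Volume remaining = 40 − 4.193891 = 35.80611 mL
Drug remaining = 35.80611 mL × 1250 mcg/mL = 44757.64 mcg = 44.75764 mg

44.8 mg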